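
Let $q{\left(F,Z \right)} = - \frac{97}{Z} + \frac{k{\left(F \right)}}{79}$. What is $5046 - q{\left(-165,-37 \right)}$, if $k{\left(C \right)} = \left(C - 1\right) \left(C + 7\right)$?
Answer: $\frac{174321}{37} \approx 4711.4$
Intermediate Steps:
$k{\left(C \right)} = \left(-1 + C\right) \left(7 + C\right)$
$q{\left(F,Z \right)} = - \frac{7}{79} - \frac{97}{Z} + \frac{F^{2}}{79} + \frac{6 F}{79}$ ($q{\left(F,Z \right)} = - \frac{97}{Z} + \frac{-7 + F^{2} + 6 F}{79} = - \frac{97}{Z} + \left(-7 + F^{2} + 6 F\right) \frac{1}{79} = - \frac{97}{Z} + \left(- \frac{7}{79} + \frac{F^{2}}{79} + \frac{6 F}{79}\right) = - \frac{7}{79} - \frac{97}{Z} + \frac{F^{2}}{79} + \frac{6 F}{79}$)
$5046 - q{\left(-165,-37 \right)} = 5046 - \frac{-7663 - 37 \left(-7 + \left(-165\right)^{2} + 6 \left(-165\right)\right)}{79 \left(-37\right)} = 5046 - \frac{1}{79} \left(- \frac{1}{37}\right) \left(-7663 - 37 \left(-7 + 27225 - 990\right)\right) = 5046 - \frac{1}{79} \left(- \frac{1}{37}\right) \left(-7663 - 970436\right) = 5046 - \frac{1}{79} \left(- \frac{1}{37}\right) \left(-978099\right) = 5046 - \frac{12381}{37} = \frac{174321}{37}$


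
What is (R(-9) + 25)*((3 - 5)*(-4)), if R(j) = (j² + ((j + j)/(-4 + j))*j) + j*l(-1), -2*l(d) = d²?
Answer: 10196/13 ≈ 784.31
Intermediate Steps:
l(d) = -d²/2
R(j) = j² - j/2 + 2*j²/(-4 + j) (R(j) = (j² + ((j + j)/(-4 + j))*j) + j*(-½*(-1)²) = (j² + ((2*j)/(-4 + j))*j) + j*(-½*1) = (j² + (2*j/(-4 + j))*j) + j*(-½) = (j² + 2*j²/(-4 + j)) - j/2 = j² - j/2 + 2*j²/(-4 + j))
(R(-9) + 25)*((3 - 5)*(-4)) = ((½)*(-9)*(4 - 5*(-9) + 2*(-9)²)/(-4 - 9) + 25)*((3 - 5)*(-4)) = ((½)*(-9)*(4 + 45 + 2*81)/(-13) + 25)*(-2*(-4)) = ((½)*(-9)*(-1/13)*(4 + 45 + 162) + 25)*8 = ((½)*(-9)*(-1/13)*211 + 25)*8 = (1899/26 + 25)*8 = (2549/26)*8 = 10196/13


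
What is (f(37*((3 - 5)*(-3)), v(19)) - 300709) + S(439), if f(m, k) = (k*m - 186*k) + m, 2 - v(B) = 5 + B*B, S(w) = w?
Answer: -313152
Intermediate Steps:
v(B) = -3 - B**2 (v(B) = 2 - (5 + B*B) = 2 - (5 + B**2) = 2 + (-5 - B**2) = -3 - B**2)
f(m, k) = m - 186*k + k*m (f(m, k) = (-186*k + k*m) + m = m - 186*k + k*m)
(f(37*((3 - 5)*(-3)), v(19)) - 300709) + S(439) = ((37*((3 - 5)*(-3)) - 186*(-3 - 1*19**2) + (-3 - 1*19**2)*(37*((3 - 5)*(-3)))) - 300709) + 439 = ((37*(-2*(-3)) - 186*(-3 - 1*361) + (-3 - 1*361)*(37*(-2*(-3)))) - 300709) + 439 = ((37*6 - 186*(-3 - 361) + (-3 - 361)*(37*6)) - 300709) + 439 = ((222 - 186*(-364) - 364*222) - 300709) + 439 = ((222 + 67704 - 80808) - 300709) + 439 = (-12882 - 300709) + 439 = -313591 + 439 = -313152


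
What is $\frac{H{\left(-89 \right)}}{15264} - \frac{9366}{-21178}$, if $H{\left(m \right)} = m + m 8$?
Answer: $\frac{6999947}{17958944} \approx 0.38977$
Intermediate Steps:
$H{\left(m \right)} = 9 m$ ($H{\left(m \right)} = m + 8 m = 9 m$)
$\frac{H{\left(-89 \right)}}{15264} - \frac{9366}{-21178} = \frac{9 \left(-89\right)}{15264} - \frac{9366}{-21178} = \left(-801\right) \frac{1}{15264} - - \frac{4683}{10589} = - \frac{89}{1696} + \frac{4683}{10589} = \frac{6999947}{17958944}$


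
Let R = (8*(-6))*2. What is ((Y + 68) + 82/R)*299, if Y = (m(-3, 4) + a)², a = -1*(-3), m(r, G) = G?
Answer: 1666925/48 ≈ 34728.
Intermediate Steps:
R = -96 (R = -48*2 = -96)
a = 3
Y = 49 (Y = (4 + 3)² = 7² = 49)
((Y + 68) + 82/R)*299 = ((49 + 68) + 82/(-96))*299 = (117 + 82*(-1/96))*299 = (117 - 41/48)*299 = (5575/48)*299 = 1666925/48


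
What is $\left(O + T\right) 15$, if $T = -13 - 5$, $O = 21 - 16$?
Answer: $-195$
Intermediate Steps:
$O = 5$
$T = -18$ ($T = -13 - 5 = -18$)
$\left(O + T\right) 15 = \left(5 - 18\right) 15 = \left(-13\right) 15 = -195$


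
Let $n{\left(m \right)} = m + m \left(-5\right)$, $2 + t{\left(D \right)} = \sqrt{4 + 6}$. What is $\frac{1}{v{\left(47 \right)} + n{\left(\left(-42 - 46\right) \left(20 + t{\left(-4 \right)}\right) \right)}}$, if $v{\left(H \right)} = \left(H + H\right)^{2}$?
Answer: $\frac{3793}{57237636} - \frac{22 \sqrt{10}}{14309409} \approx 6.1406 \cdot 10^{-5}$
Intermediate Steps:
$t{\left(D \right)} = -2 + \sqrt{10}$ ($t{\left(D \right)} = -2 + \sqrt{4 + 6} = -2 + \sqrt{10}$)
$n{\left(m \right)} = - 4 m$ ($n{\left(m \right)} = m - 5 m = - 4 m$)
$v{\left(H \right)} = 4 H^{2}$ ($v{\left(H \right)} = \left(2 H\right)^{2} = 4 H^{2}$)
$\frac{1}{v{\left(47 \right)} + n{\left(\left(-42 - 46\right) \left(20 + t{\left(-4 \right)}\right) \right)}} = \frac{1}{4 \cdot 47^{2} - 4 \left(-42 - 46\right) \left(20 - \left(2 - \sqrt{10}\right)\right)} = \frac{1}{4 \cdot 2209 - 4 \left(- 88 \left(18 + \sqrt{10}\right)\right)} = \frac{1}{8836 - 4 \left(-1584 - 88 \sqrt{10}\right)} = \frac{1}{8836 + \left(6336 + 352 \sqrt{10}\right)} = \frac{1}{15172 + 352 \sqrt{10}}$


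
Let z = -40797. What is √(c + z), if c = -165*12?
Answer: 21*I*√97 ≈ 206.83*I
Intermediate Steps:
c = -1980
√(c + z) = √(-1980 - 40797) = √(-42777) = 21*I*√97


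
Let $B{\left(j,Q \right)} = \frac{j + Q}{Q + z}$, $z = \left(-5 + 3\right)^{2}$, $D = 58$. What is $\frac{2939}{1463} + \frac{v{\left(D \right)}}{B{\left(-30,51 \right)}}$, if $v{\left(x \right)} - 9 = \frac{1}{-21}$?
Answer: $\frac{2346217}{92169} \approx 25.456$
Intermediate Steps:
$z = 4$ ($z = \left(-2\right)^{2} = 4$)
$B{\left(j,Q \right)} = \frac{Q + j}{4 + Q}$ ($B{\left(j,Q \right)} = \frac{j + Q}{Q + 4} = \frac{Q + j}{4 + Q}$)
$v{\left(x \right)} = \frac{188}{21}$ ($v{\left(x \right)} = 9 + \frac{1}{-21} = 9 - \frac{1}{21} = \frac{188}{21}$)
$\frac{2939}{1463} + \frac{v{\left(D \right)}}{B{\left(-30,51 \right)}} = \frac{2939}{1463} + \frac{188}{21 \frac{51 - 30}{4 + 51}} = 2939 \cdot \frac{1}{1463} + \frac{188}{21 \cdot \frac{1}{55} \cdot 21} = \frac{2939}{1463} + \frac{188}{21 \cdot \frac{1}{55} \cdot 21} = \frac{2939}{1463} + \frac{188}{21 \cdot \frac{21}{55}} = \frac{2939}{1463} + \frac{188}{21} \cdot \frac{55}{21} = \frac{2939}{1463} + \frac{10340}{441} = \frac{2346217}{92169}$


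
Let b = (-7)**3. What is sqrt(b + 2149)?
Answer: sqrt(1806) ≈ 42.497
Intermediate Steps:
b = -343
sqrt(b + 2149) = sqrt(-343 + 2149) = sqrt(1806)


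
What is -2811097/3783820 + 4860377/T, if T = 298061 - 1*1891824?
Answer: -22871014088151/6030512314660 ≈ -3.7925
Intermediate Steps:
T = -1593763 (T = 298061 - 1891824 = -1593763)
-2811097/3783820 + 4860377/T = -2811097/3783820 + 4860377/(-1593763) = -2811097*1/3783820 + 4860377*(-1/1593763) = -2811097/3783820 - 4860377/1593763 = -22871014088151/6030512314660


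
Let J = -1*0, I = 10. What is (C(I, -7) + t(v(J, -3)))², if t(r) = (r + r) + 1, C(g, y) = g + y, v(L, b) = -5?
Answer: 36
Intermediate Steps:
J = 0
t(r) = 1 + 2*r (t(r) = 2*r + 1 = 1 + 2*r)
(C(I, -7) + t(v(J, -3)))² = ((10 - 7) + (1 + 2*(-5)))² = (3 + (1 - 10))² = (3 - 9)² = (-6)² = 36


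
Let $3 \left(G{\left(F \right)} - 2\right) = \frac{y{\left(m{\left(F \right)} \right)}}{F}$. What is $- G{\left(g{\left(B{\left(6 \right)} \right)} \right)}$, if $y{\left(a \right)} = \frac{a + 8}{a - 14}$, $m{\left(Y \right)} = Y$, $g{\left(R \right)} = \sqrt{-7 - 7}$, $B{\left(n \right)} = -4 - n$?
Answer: $\frac{- 581 i - 38 \sqrt{14}}{21 \left(\sqrt{14} + 14 i\right)} \approx -1.9651 - 0.041574 i$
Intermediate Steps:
$g{\left(R \right)} = i \sqrt{14}$ ($g{\left(R \right)} = \sqrt{-14} = i \sqrt{14}$)
$y{\left(a \right)} = \frac{8 + a}{-14 + a}$
$G{\left(F \right)} = 2 + \frac{8 + F}{3 F \left(-14 + F\right)}$ ($G{\left(F \right)} = 2 + \frac{\frac{8 + F}{-14 + F} \frac{1}{F}}{3} = 2 + \frac{\frac{1}{F} \frac{1}{-14 + F} \left(8 + F\right)}{3} = 2 + \frac{8 + F}{3 F \left(-14 + F\right)}$)
$- G{\left(g{\left(B{\left(6 \right)} \right)} \right)} = - \frac{8 + i \sqrt{14} + 6 i \sqrt{14} \left(-14 + i \sqrt{14}\right)}{3 i \sqrt{14} \left(-14 + i \sqrt{14}\right)} = - \frac{- \frac{i \sqrt{14}}{14} \left(8 + i \sqrt{14} + 6 i \sqrt{14} \left(-14 + i \sqrt{14}\right)\right)}{3 \left(-14 + i \sqrt{14}\right)} = - \frac{\left(-1\right) i \sqrt{14} \left(8 + i \sqrt{14} + 6 i \sqrt{14} \left(-14 + i \sqrt{14}\right)\right)}{42 \left(-14 + i \sqrt{14}\right)} = \frac{i \sqrt{14} \left(8 + i \sqrt{14} + 6 i \sqrt{14} \left(-14 + i \sqrt{14}\right)\right)}{42 \left(-14 + i \sqrt{14}\right)}$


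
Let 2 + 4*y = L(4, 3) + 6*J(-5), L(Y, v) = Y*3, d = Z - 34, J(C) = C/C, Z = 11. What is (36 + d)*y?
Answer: 52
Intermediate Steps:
J(C) = 1
d = -23 (d = 11 - 34 = -23)
L(Y, v) = 3*Y
y = 4 (y = -½ + (3*4 + 6*1)/4 = -½ + (12 + 6)/4 = -½ + (¼)*18 = -½ + 9/2 = 4)
(36 + d)*y = (36 - 23)*4 = 13*4 = 52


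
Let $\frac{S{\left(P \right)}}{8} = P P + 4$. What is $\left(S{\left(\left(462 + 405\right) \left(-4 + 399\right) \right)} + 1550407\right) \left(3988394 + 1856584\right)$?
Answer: $5484107656882229742$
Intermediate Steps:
$S{\left(P \right)} = 32 + 8 P^{2}$ ($S{\left(P \right)} = 8 \left(P P + 4\right) = 8 \left(P^{2} + 4\right) = 8 \left(4 + P^{2}\right) = 32 + 8 P^{2}$)
$\left(S{\left(\left(462 + 405\right) \left(-4 + 399\right) \right)} + 1550407\right) \left(3988394 + 1856584\right) = \left(\left(32 + 8 \left(\left(462 + 405\right) \left(-4 + 399\right)\right)^{2}\right) + 1550407\right) \left(3988394 + 1856584\right) = \left(\left(32 + 8 \left(867 \cdot 395\right)^{2}\right) + 1550407\right) 5844978 = \left(\left(32 + 8 \cdot 342465^{2}\right) + 1550407\right) 5844978 = \left(\left(32 + 8 \cdot 117282276225\right) + 1550407\right) 5844978 = \left(\left(32 + 938258209800\right) + 1550407\right) 5844978 = \left(938258209832 + 1550407\right) 5844978 = 938259760239 \cdot 5844978 = 5484107656882229742$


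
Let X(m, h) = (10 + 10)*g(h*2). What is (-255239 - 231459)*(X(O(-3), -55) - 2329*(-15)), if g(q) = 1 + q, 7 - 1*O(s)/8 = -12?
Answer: -15941792990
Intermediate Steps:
O(s) = 152 (O(s) = 56 - 8*(-12) = 56 + 96 = 152)
X(m, h) = 20 + 40*h (X(m, h) = (10 + 10)*(1 + h*2) = 20*(1 + 2*h) = 20 + 40*h)
(-255239 - 231459)*(X(O(-3), -55) - 2329*(-15)) = (-255239 - 231459)*((20 + 40*(-55)) - 2329*(-15)) = -486698*((20 - 2200) + 34935) = -486698*(-2180 + 34935) = -486698*32755 = -15941792990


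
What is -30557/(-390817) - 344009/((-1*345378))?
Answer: 144998280899/134979593826 ≈ 1.0742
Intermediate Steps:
-30557/(-390817) - 344009/((-1*345378)) = -30557*(-1/390817) - 344009/(-345378) = 30557/390817 - 344009*(-1/345378) = 30557/390817 + 344009/345378 = 144998280899/134979593826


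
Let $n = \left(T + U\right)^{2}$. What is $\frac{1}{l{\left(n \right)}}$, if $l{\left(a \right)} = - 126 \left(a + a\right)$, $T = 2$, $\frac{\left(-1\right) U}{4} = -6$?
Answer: $- \frac{1}{170352} \approx -5.8702 \cdot 10^{-6}$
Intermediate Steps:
$U = 24$ ($U = \left(-4\right) \left(-6\right) = 24$)
$n = 676$ ($n = \left(2 + 24\right)^{2} = 26^{2} = 676$)
$l{\left(a \right)} = - 252 a$ ($l{\left(a \right)} = - 126 \cdot 2 a = - 252 a$)
$\frac{1}{l{\left(n \right)}} = \frac{1}{\left(-252\right) 676} = \frac{1}{-170352} = - \frac{1}{170352}$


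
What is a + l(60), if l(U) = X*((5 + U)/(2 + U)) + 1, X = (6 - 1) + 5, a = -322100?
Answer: -9984744/31 ≈ -3.2209e+5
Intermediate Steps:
X = 10 (X = 5 + 5 = 10)
l(U) = 1 + 10*(5 + U)/(2 + U) (l(U) = 10*((5 + U)/(2 + U)) + 1 = 10*(5 + U)/(2 + U) + 1 = 1 + 10*(5 + U)/(2 + U))
a + l(60) = -322100 + (52 + 11*60)/(2 + 60) = -322100 + (52 + 660)/62 = -322100 + (1/62)*712 = -322100 + 356/31 = -9984744/31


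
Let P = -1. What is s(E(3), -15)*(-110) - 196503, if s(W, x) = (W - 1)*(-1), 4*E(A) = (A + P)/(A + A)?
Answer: -1179623/6 ≈ -1.9660e+5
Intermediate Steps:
E(A) = (-1 + A)/(8*A) (E(A) = ((A - 1)/(A + A))/4 = ((-1 + A)/((2*A)))/4 = ((-1 + A)*(1/(2*A)))/4 = ((-1 + A)/(2*A))/4 = (-1 + A)/(8*A))
s(W, x) = 1 - W (s(W, x) = (-1 + W)*(-1) = 1 - W)
s(E(3), -15)*(-110) - 196503 = (1 - (-1 + 3)/(8*3))*(-110) - 196503 = (1 - 2/(8*3))*(-110) - 196503 = (1 - 1*1/12)*(-110) - 196503 = (1 - 1/12)*(-110) - 196503 = (11/12)*(-110) - 196503 = -605/6 - 196503 = -1179623/6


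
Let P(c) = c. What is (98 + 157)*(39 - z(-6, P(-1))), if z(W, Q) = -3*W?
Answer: 5355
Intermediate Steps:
(98 + 157)*(39 - z(-6, P(-1))) = (98 + 157)*(39 - (-3)*(-6)) = 255*(39 - 1*18) = 255*(39 - 18) = 255*21 = 5355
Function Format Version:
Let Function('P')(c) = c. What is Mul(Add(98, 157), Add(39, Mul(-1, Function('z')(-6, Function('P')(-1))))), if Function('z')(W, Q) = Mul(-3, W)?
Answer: 5355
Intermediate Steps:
Mul(Add(98, 157), Add(39, Mul(-1, Function('z')(-6, Function('P')(-1))))) = Mul(Add(98, 157), Add(39, Mul(-1, Mul(-3, -6)))) = Mul(255, Add(39, Mul(-1, 18))) = Mul(255, Add(39, -18)) = Mul(255, 21) = 5355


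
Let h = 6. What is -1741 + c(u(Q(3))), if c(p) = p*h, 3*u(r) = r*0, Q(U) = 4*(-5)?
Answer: -1741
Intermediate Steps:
Q(U) = -20
u(r) = 0 (u(r) = (r*0)/3 = (1/3)*0 = 0)
c(p) = 6*p (c(p) = p*6 = 6*p)
-1741 + c(u(Q(3))) = -1741 + 6*0 = -1741 + 0 = -1741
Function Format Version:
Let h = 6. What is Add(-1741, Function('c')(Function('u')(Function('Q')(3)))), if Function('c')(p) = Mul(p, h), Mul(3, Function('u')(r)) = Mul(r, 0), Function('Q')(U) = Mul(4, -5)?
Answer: -1741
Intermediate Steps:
Function('Q')(U) = -20
Function('u')(r) = 0 (Function('u')(r) = Mul(Rational(1, 3), Mul(r, 0)) = Mul(Rational(1, 3), 0) = 0)
Function('c')(p) = Mul(6, p) (Function('c')(p) = Mul(p, 6) = Mul(6, p))
Add(-1741, Function('c')(Function('u')(Function('Q')(3)))) = Add(-1741, Mul(6, 0)) = Add(-1741, 0) = -1741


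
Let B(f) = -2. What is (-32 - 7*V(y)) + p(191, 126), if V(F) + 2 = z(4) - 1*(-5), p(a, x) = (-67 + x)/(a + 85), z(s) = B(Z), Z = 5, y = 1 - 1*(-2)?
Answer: -10705/276 ≈ -38.786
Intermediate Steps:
y = 3 (y = 1 + 2 = 3)
z(s) = -2
p(a, x) = (-67 + x)/(85 + a)
V(F) = 1 (V(F) = -2 + (-2 - 1*(-5)) = -2 + (-2 + 5) = -2 + 3 = 1)
(-32 - 7*V(y)) + p(191, 126) = (-32 - 7*1) + (-67 + 126)/(85 + 191) = (-32 - 7) + 59/276 = -39 + (1/276)*59 = -39 + 59/276 = -10705/276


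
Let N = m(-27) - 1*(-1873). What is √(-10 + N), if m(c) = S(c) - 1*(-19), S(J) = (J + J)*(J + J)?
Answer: √4798 ≈ 69.268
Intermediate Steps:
S(J) = 4*J² (S(J) = (2*J)*(2*J) = 4*J²)
m(c) = 19 + 4*c² (m(c) = 4*c² - 1*(-19) = 4*c² + 19 = 19 + 4*c²)
N = 4808 (N = (19 + 4*(-27)²) - 1*(-1873) = (19 + 4*729) + 1873 = (19 + 2916) + 1873 = 2935 + 1873 = 4808)
√(-10 + N) = √(-10 + 4808) = √4798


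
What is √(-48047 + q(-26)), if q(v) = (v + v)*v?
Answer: I*√46695 ≈ 216.09*I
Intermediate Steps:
q(v) = 2*v² (q(v) = (2*v)*v = 2*v²)
√(-48047 + q(-26)) = √(-48047 + 2*(-26)²) = √(-48047 + 2*676) = √(-48047 + 1352) = √(-46695) = I*√46695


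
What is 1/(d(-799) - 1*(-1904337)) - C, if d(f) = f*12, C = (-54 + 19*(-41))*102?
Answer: 160989243535/1894749 ≈ 84966.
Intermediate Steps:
C = -84966 (C = (-54 - 779)*102 = -833*102 = -84966)
d(f) = 12*f
1/(d(-799) - 1*(-1904337)) - C = 1/(12*(-799) - 1*(-1904337)) - 1*(-84966) = 1/(-9588 + 1904337) + 84966 = 1/1894749 + 84966 = 160989243535/1894749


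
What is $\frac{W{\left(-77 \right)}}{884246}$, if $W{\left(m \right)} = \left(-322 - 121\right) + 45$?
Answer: $- \frac{199}{442123} \approx -0.0004501$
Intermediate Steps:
$W{\left(m \right)} = -398$ ($W{\left(m \right)} = -443 + 45 = -398$)
$\frac{W{\left(-77 \right)}}{884246} = - \frac{398}{884246} = \left(-398\right) \frac{1}{884246} = - \frac{199}{442123}$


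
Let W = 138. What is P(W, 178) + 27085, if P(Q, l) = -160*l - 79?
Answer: -1474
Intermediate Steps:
P(Q, l) = -79 - 160*l
P(W, 178) + 27085 = (-79 - 160*178) + 27085 = (-79 - 28480) + 27085 = -28559 + 27085 = -1474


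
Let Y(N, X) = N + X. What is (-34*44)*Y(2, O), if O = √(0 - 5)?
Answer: -2992 - 1496*I*√5 ≈ -2992.0 - 3345.2*I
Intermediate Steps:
O = I*√5 (O = √(-5) = I*√5 ≈ 2.2361*I)
(-34*44)*Y(2, O) = (-34*44)*(2 + I*√5) = -1496*(2 + I*√5) = -2992 - 1496*I*√5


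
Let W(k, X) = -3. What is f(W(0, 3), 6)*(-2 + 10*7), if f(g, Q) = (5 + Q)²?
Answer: 8228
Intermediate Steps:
f(W(0, 3), 6)*(-2 + 10*7) = (5 + 6)²*(-2 + 10*7) = 11²*(-2 + 70) = 121*68 = 8228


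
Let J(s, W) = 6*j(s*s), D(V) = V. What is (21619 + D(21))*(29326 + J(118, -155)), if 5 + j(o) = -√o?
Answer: 618644320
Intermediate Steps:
j(o) = -5 - √o
J(s, W) = -30 - 6*√(s²) (J(s, W) = 6*(-5 - √(s*s)) = 6*(-5 - √(s²)) = -30 - 6*√(s²))
(21619 + D(21))*(29326 + J(118, -155)) = (21619 + 21)*(29326 + (-30 - 6*√(118²))) = 21640*(29326 + (-30 - 6*√13924)) = 21640*(29326 + (-30 - 6*118)) = 21640*(29326 + (-30 - 708)) = 21640*(29326 - 738) = 21640*28588 = 618644320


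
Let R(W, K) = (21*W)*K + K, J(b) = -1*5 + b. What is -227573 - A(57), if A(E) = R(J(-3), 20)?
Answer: -224233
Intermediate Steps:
J(b) = -5 + b
R(W, K) = K + 21*K*W (R(W, K) = 21*K*W + K = K + 21*K*W)
A(E) = -3340 (A(E) = 20*(1 + 21*(-5 - 3)) = 20*(1 + 21*(-8)) = 20*(1 - 168) = 20*(-167) = -3340)
-227573 - A(57) = -227573 - 1*(-3340) = -227573 + 3340 = -224233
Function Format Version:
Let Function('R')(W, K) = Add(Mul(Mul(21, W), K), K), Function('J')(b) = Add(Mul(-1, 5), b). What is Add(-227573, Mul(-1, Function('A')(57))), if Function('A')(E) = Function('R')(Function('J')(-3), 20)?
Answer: -224233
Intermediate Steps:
Function('J')(b) = Add(-5, b)
Function('R')(W, K) = Add(K, Mul(21, K, W)) (Function('R')(W, K) = Add(Mul(21, K, W), K) = Add(K, Mul(21, K, W)))
Function('A')(E) = -3340 (Function('A')(E) = Mul(20, Add(1, Mul(21, Add(-5, -3)))) = Mul(20, Add(1, Mul(21, -8))) = Mul(20, Add(1, -168)) = Mul(20, -167) = -3340)
Add(-227573, Mul(-1, Function('A')(57))) = Add(-227573, Mul(-1, -3340)) = Add(-227573, 3340) = -224233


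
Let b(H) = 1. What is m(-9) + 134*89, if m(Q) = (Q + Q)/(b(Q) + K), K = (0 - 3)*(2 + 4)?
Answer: 202760/17 ≈ 11927.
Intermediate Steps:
K = -18 (K = -3*6 = -18)
m(Q) = -2*Q/17 (m(Q) = (Q + Q)/(1 - 18) = (2*Q)/(-17) = (2*Q)*(-1/17) = -2*Q/17)
m(-9) + 134*89 = -2/17*(-9) + 134*89 = 18/17 + 11926 = 202760/17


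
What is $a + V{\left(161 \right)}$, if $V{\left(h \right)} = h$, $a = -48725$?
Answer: $-48564$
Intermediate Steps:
$a + V{\left(161 \right)} = -48725 + 161 = -48564$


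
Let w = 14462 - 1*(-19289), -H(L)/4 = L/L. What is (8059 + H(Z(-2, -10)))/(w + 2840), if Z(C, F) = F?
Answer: 2685/12197 ≈ 0.22014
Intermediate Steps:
H(L) = -4 (H(L) = -4*L/L = -4*1 = -4)
w = 33751 (w = 14462 + 19289 = 33751)
(8059 + H(Z(-2, -10)))/(w + 2840) = (8059 - 4)/(33751 + 2840) = 8055/36591 = 8055*(1/36591) = 2685/12197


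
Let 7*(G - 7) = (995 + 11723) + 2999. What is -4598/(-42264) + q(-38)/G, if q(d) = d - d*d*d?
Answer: 4073755325/166583556 ≈ 24.455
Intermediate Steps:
G = 15766/7 (G = 7 + ((995 + 11723) + 2999)/7 = 7 + (12718 + 2999)/7 = 7 + (⅐)*15717 = 7 + 15717/7 = 15766/7 ≈ 2252.3)
q(d) = d - d³ (q(d) = d - d²*d = d - d³)
-4598/(-42264) + q(-38)/G = -4598/(-42264) + (-38 - 1*(-38)³)/(15766/7) = -4598*(-1/42264) + (-38 - 1*(-54872))*(7/15766) = 2299/21132 + (-38 + 54872)*(7/15766) = 2299/21132 + 54834*(7/15766) = 2299/21132 + 191919/7883 = 4073755325/166583556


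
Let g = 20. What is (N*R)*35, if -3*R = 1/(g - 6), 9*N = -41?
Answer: 205/54 ≈ 3.7963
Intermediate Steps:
N = -41/9 (N = (⅑)*(-41) = -41/9 ≈ -4.5556)
R = -1/42 (R = -1/(3*(20 - 6)) = -⅓/14 = -⅓*1/14 = -1/42 ≈ -0.023810)
(N*R)*35 = -41/9*(-1/42)*35 = (41/378)*35 = 205/54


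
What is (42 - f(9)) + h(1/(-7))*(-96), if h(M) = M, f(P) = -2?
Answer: 404/7 ≈ 57.714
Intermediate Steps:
(42 - f(9)) + h(1/(-7))*(-96) = (42 - 1*(-2)) + (1/(-7))*(-96) = (42 + 2) + (1*(-⅐))*(-96) = 44 - ⅐*(-96) = 44 + 96/7 = 404/7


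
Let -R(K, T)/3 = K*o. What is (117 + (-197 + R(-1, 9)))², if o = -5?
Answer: 9025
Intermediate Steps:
R(K, T) = 15*K (R(K, T) = -3*K*(-5) = -(-15)*K = 15*K)
(117 + (-197 + R(-1, 9)))² = (117 + (-197 + 15*(-1)))² = (117 + (-197 - 15))² = (117 - 212)² = (-95)² = 9025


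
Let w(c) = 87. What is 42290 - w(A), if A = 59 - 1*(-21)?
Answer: 42203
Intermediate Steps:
A = 80 (A = 59 + 21 = 80)
42290 - w(A) = 42290 - 1*87 = 42290 - 87 = 42203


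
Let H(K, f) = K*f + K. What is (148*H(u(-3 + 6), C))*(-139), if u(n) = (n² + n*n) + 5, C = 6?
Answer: -3312092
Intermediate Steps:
u(n) = 5 + 2*n² (u(n) = (n² + n²) + 5 = 2*n² + 5 = 5 + 2*n²)
H(K, f) = K + K*f
(148*H(u(-3 + 6), C))*(-139) = (148*((5 + 2*(-3 + 6)²)*(1 + 6)))*(-139) = (148*((5 + 2*3²)*7))*(-139) = (148*((5 + 2*9)*7))*(-139) = (148*((5 + 18)*7))*(-139) = (148*(23*7))*(-139) = (148*161)*(-139) = 23828*(-139) = -3312092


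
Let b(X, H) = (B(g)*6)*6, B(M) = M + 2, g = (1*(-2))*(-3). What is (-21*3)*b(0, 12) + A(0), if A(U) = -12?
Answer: -18156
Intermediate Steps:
g = 6 (g = -2*(-3) = 6)
B(M) = 2 + M
b(X, H) = 288 (b(X, H) = ((2 + 6)*6)*6 = (8*6)*6 = 48*6 = 288)
(-21*3)*b(0, 12) + A(0) = -21*3*288 - 12 = -63*288 - 12 = -18144 - 12 = -18156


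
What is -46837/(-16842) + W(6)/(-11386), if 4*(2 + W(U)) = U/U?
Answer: 152375873/54789432 ≈ 2.7811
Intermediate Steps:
W(U) = -7/4 (W(U) = -2 + (U/U)/4 = -2 + (¼)*1 = -2 + ¼ = -7/4)
-46837/(-16842) + W(6)/(-11386) = -46837/(-16842) - 7/4/(-11386) = -46837*(-1/16842) - 7/4*(-1/11386) = 6691/2406 + 7/45544 = 152375873/54789432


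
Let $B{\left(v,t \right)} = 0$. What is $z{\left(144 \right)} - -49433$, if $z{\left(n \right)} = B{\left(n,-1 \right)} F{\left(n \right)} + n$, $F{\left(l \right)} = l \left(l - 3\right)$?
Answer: $49577$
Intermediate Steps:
$F{\left(l \right)} = l \left(-3 + l\right)$
$z{\left(n \right)} = n$ ($z{\left(n \right)} = 0 n \left(-3 + n\right) + n = 0 + n = n$)
$z{\left(144 \right)} - -49433 = 144 - -49433 = 144 + 49433 = 49577$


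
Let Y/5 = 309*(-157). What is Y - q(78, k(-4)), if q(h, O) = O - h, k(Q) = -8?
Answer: -242479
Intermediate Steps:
Y = -242565 (Y = 5*(309*(-157)) = 5*(-48513) = -242565)
Y - q(78, k(-4)) = -242565 - (-8 - 1*78) = -242565 - (-8 - 78) = -242565 - 1*(-86) = -242565 + 86 = -242479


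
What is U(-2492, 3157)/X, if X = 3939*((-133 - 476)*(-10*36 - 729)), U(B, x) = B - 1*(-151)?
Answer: -2341/2612348739 ≈ -8.9613e-7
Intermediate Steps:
U(B, x) = 151 + B (U(B, x) = B + 151 = 151 + B)
X = 2612348739 (X = 3939*(-609*(-360 - 729)) = 3939*(-609*(-1089)) = 3939*663201 = 2612348739)
U(-2492, 3157)/X = (151 - 2492)/2612348739 = -2341*1/2612348739 = -2341/2612348739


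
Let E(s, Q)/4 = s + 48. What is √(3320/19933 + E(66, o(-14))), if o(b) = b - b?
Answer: 4*√11327884034/19933 ≈ 21.358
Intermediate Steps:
o(b) = 0
E(s, Q) = 192 + 4*s (E(s, Q) = 4*(s + 48) = 4*(48 + s) = 192 + 4*s)
√(3320/19933 + E(66, o(-14))) = √(3320/19933 + (192 + 4*66)) = √(3320*(1/19933) + (192 + 264)) = √(3320/19933 + 456) = √(9092768/19933) = 4*√11327884034/19933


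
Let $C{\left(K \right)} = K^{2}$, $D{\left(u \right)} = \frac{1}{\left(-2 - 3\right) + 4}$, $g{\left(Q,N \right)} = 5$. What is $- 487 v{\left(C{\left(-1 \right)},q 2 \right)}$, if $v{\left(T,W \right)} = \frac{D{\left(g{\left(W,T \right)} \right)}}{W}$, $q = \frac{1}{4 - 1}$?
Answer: $\frac{1461}{2} \approx 730.5$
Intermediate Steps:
$q = \frac{1}{3} \approx 0.33333$
$D{\left(u \right)} = -1$ ($D{\left(u \right)} = \frac{1}{\left(-2 - 3\right) + 4} = \frac{1}{-5 + 4} = \frac{1}{-1} = -1$)
$v{\left(T,W \right)} = - \frac{1}{W}$
$- 487 v{\left(C{\left(-1 \right)},q 2 \right)} = - 487 \left(- \frac{1}{\frac{1}{3} \cdot 2}\right) = - 487 \left(- \frac{1}{\frac{2}{3}}\right) = - 487 \left(\left(-1\right) \frac{3}{2}\right) = \left(-487\right) \left(- \frac{3}{2}\right) = \frac{1461}{2}$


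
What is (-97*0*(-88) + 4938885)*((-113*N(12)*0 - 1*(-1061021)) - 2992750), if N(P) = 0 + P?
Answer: -9540587382165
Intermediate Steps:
N(P) = P
(-97*0*(-88) + 4938885)*((-113*N(12)*0 - 1*(-1061021)) - 2992750) = (-97*0*(-88) + 4938885)*((-113*12*0 - 1*(-1061021)) - 2992750) = (0*(-88) + 4938885)*((-1356*0 + 1061021) - 2992750) = (0 + 4938885)*((0 + 1061021) - 2992750) = 4938885*(1061021 - 2992750) = 4938885*(-1931729) = -9540587382165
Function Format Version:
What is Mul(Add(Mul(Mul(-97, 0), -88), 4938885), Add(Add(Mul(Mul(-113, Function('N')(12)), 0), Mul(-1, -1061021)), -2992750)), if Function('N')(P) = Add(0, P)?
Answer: -9540587382165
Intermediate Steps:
Function('N')(P) = P
Mul(Add(Mul(Mul(-97, 0), -88), 4938885), Add(Add(Mul(Mul(-113, Function('N')(12)), 0), Mul(-1, -1061021)), -2992750)) = Mul(Add(Mul(Mul(-97, 0), -88), 4938885), Add(Add(Mul(Mul(-113, 12), 0), Mul(-1, -1061021)), -2992750)) = Mul(Add(Mul(0, -88), 4938885), Add(Add(Mul(-1356, 0), 1061021), -2992750)) = Mul(Add(0, 4938885), Add(Add(0, 1061021), -2992750)) = Mul(4938885, Add(1061021, -2992750)) = Mul(4938885, -1931729) = -9540587382165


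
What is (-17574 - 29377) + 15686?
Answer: -31265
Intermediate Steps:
(-17574 - 29377) + 15686 = -46951 + 15686 = -31265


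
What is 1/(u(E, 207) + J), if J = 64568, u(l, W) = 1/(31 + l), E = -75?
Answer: 44/2840991 ≈ 1.5488e-5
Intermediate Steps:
1/(u(E, 207) + J) = 1/(1/(31 - 75) + 64568) = 1/(1/(-44) + 64568) = 1/(-1/44 + 64568) = 1/(2840991/44) = 44/2840991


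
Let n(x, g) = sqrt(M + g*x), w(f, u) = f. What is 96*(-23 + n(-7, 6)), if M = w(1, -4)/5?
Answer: -2208 + 96*I*sqrt(1045)/5 ≈ -2208.0 + 620.67*I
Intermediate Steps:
M = 1/5 ≈ 0.20000
n(x, g) = sqrt(1/5 + g*x)
96*(-23 + n(-7, 6)) = 96*(-23 + sqrt(5 + 25*6*(-7))/5) = 96*(-23 + sqrt(5 - 1050)/5) = 96*(-23 + sqrt(-1045)/5) = 96*(-23 + (I*sqrt(1045))/5) = 96*(-23 + I*sqrt(1045)/5) = -2208 + 96*I*sqrt(1045)/5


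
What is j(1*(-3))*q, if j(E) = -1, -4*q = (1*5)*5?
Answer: 25/4 ≈ 6.2500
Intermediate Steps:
q = -25/4 (q = -1*5*5/4 = -5*5/4 = -¼*25 = -25/4 ≈ -6.2500)
j(1*(-3))*q = -1*(-25/4) = 25/4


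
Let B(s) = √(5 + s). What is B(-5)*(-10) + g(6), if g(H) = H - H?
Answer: 0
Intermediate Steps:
g(H) = 0
B(-5)*(-10) + g(6) = √(5 - 5)*(-10) + 0 = √0*(-10) + 0 = 0*(-10) + 0 = 0 + 0 = 0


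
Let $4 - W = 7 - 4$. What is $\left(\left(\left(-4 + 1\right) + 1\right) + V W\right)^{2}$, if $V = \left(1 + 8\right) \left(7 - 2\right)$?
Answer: $1849$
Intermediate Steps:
$W = 1$ ($W = 4 - \left(7 - 4\right) = 4 - 3 = 1$)
$V = 45$ ($V = 9 \cdot 5 = 45$)
$\left(\left(\left(-4 + 1\right) + 1\right) + V W\right)^{2} = \left(\left(\left(-4 + 1\right) + 1\right) + 45 \cdot 1\right)^{2} = \left(\left(-3 + 1\right) + 45\right)^{2} = \left(-2 + 45\right)^{2} = 43^{2} = 1849$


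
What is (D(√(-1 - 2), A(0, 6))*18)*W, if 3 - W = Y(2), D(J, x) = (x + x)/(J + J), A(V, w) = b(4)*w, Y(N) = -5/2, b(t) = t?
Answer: -792*I*√3 ≈ -1371.8*I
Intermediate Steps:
Y(N) = -5/2 (Y(N) = -5*½ = -5/2)
A(V, w) = 4*w
D(J, x) = x/J (D(J, x) = (2*x)/((2*J)) = (2*x)*(1/(2*J)) = x/J)
W = 11/2 (W = 3 - 1*(-5/2) = 3 + 5/2 = 11/2 ≈ 5.5000)
(D(√(-1 - 2), A(0, 6))*18)*W = (((4*6)/(√(-1 - 2)))*18)*(11/2) = ((24/(√(-3)))*18)*(11/2) = ((24/((I*√3)))*18)*(11/2) = ((24*(-I*√3/3))*18)*(11/2) = (-8*I*√3*18)*(11/2) = -144*I*√3*(11/2) = -792*I*√3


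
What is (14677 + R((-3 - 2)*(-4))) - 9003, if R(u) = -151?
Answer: 5523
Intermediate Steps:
(14677 + R((-3 - 2)*(-4))) - 9003 = (14677 - 151) - 9003 = 14526 - 9003 = 5523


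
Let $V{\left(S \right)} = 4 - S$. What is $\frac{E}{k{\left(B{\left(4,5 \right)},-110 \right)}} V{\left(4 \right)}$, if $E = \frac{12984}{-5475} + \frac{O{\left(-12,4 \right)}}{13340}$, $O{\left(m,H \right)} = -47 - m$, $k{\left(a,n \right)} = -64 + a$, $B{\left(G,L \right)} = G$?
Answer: $0$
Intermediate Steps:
$E = - \frac{11559879}{4869100}$ ($E = \frac{12984}{-5475} + \frac{-47 - -12}{13340} = 12984 \left(- \frac{1}{5475}\right) + \left(-47 + 12\right) \frac{1}{13340} = - \frac{4328}{1825} - \frac{7}{2668} = - \frac{11559879}{4869100} \approx -2.3741$)
$\frac{E}{k{\left(B{\left(4,5 \right)},-110 \right)}} V{\left(4 \right)} = - \frac{11559879}{4869100 \left(-64 + 4\right)} \left(4 - 4\right) = - \frac{11559879}{4869100 \left(-60\right)} \left(4 - 4\right) = \left(- \frac{11559879}{4869100}\right) \left(- \frac{1}{60}\right) 0 = \frac{3853293}{97382000} \cdot 0 = 0$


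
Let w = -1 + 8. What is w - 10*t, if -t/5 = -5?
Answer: -243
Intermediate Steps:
t = 25 (t = -5*(-5) = 25)
w = 7
w - 10*t = 7 - 10*25 = 7 - 250 = -243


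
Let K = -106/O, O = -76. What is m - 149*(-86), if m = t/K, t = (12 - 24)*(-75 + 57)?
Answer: 687350/53 ≈ 12969.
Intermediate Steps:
t = 216 (t = -12*(-18) = 216)
K = 53/38 (K = -106/(-76) = -106*(-1/76) = 53/38 ≈ 1.3947)
m = 8208/53 (m = 216/(53/38) = 216*(38/53) = 8208/53 ≈ 154.87)
m - 149*(-86) = 8208/53 - 149*(-86) = 8208/53 + 12814 = 687350/53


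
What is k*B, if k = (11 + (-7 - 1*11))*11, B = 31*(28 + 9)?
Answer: -88319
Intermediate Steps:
B = 1147 (B = 31*37 = 1147)
k = -77 (k = (11 + (-7 - 11))*11 = (11 - 18)*11 = -7*11 = -77)
k*B = -77*1147 = -88319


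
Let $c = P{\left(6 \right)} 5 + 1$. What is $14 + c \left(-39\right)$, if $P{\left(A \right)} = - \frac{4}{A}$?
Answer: $105$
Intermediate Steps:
$c = - \frac{7}{3}$ ($c = - \frac{4}{6} \cdot 5 + 1 = \left(-4\right) \frac{1}{6} \cdot 5 + 1 = \left(- \frac{2}{3}\right) 5 + 1 = - \frac{10}{3} + 1 = - \frac{7}{3} \approx -2.3333$)
$14 + c \left(-39\right) = 14 - -91 = 14 + 91 = 105$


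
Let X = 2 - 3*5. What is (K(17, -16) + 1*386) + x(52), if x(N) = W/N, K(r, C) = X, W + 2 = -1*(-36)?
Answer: 9715/26 ≈ 373.65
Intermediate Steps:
W = 34 (W = -2 - 1*(-36) = -2 + 36 = 34)
X = -13 (X = 2 - 15 = -13)
K(r, C) = -13
x(N) = 34/N
(K(17, -16) + 1*386) + x(52) = (-13 + 1*386) + 34/52 = (-13 + 386) + 34*(1/52) = 373 + 17/26 = 9715/26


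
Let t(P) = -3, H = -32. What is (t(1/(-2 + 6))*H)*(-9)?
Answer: -864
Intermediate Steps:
(t(1/(-2 + 6))*H)*(-9) = -3*(-32)*(-9) = 96*(-9) = -864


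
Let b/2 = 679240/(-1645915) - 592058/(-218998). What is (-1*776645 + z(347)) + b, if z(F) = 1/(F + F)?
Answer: -19427951476793920253/25015375265998 ≈ -7.7664e+5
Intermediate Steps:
z(F) = 1/(2*F)
b = 165144988310/36045209317 (b = 2*(679240/(-1645915) - 592058/(-218998)) = 2*(679240*(-1/1645915) - 592058*(-1/218998)) = 2*(-135848/329183 + 296029/109499) = 2*(82572494155/36045209317) = 165144988310/36045209317 ≈ 4.5816)
(-1*776645 + z(347)) + b = (-1*776645 + (½)/347) + 165144988310/36045209317 = (-776645 + (½)*(1/347)) + 165144988310/36045209317 = (-776645 + 1/694) + 165144988310/36045209317 = -538991629/694 + 165144988310/36045209317 = -19427951476793920253/25015375265998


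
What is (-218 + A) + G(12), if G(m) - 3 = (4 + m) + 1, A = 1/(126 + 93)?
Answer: -43361/219 ≈ -198.00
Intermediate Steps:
A = 1/219 ≈ 0.0045662
G(m) = 8 + m (G(m) = 3 + ((4 + m) + 1) = 3 + (5 + m) = 8 + m)
(-218 + A) + G(12) = (-218 + 1/219) + (8 + 12) = -47741/219 + 20 = -43361/219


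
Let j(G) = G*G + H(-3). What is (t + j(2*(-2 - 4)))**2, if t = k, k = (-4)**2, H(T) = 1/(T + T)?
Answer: 919681/36 ≈ 25547.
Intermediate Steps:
H(T) = 1/(2*T)
j(G) = -1/6 + G**2 (j(G) = G*G + (1/2)/(-3) = G**2 + (1/2)*(-1/3) = G**2 - 1/6 = -1/6 + G**2)
k = 16
t = 16
(t + j(2*(-2 - 4)))**2 = (16 + (-1/6 + (2*(-2 - 4))**2))**2 = (16 + (-1/6 + (2*(-6))**2))**2 = (16 + (-1/6 + (-12)**2))**2 = (16 + (-1/6 + 144))**2 = (16 + 863/6)**2 = (959/6)**2 = 919681/36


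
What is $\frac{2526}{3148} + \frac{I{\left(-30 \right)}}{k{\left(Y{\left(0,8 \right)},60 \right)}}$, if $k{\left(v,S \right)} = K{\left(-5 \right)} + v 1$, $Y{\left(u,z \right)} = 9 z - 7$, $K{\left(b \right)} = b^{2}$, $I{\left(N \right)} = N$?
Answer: $\frac{2215}{4722} \approx 0.46908$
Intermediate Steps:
$Y{\left(u,z \right)} = -7 + 9 z$
$k{\left(v,S \right)} = 25 + v$ ($k{\left(v,S \right)} = \left(-5\right)^{2} + v 1 = 25 + v$)
$\frac{2526}{3148} + \frac{I{\left(-30 \right)}}{k{\left(Y{\left(0,8 \right)},60 \right)}} = \frac{2526}{3148} - \frac{30}{25 + \left(-7 + 9 \cdot 8\right)} = 2526 \cdot \frac{1}{3148} - \frac{30}{25 + \left(-7 + 72\right)} = \frac{1263}{1574} - \frac{30}{25 + 65} = \frac{1263}{1574} - \frac{30}{90} = \frac{1263}{1574} - \frac{1}{3} = \frac{2215}{4722}$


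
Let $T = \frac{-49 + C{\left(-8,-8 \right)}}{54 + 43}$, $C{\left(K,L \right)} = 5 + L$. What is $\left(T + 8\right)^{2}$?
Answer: $\frac{524176}{9409} \approx 55.71$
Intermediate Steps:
$T = - \frac{52}{97}$ ($T = \frac{-49 + \left(5 - 8\right)}{54 + 43} = \frac{-49 - 3}{97} = \left(-52\right) \frac{1}{97} = - \frac{52}{97} \approx -0.53608$)
$\left(T + 8\right)^{2} = \left(- \frac{52}{97} + 8\right)^{2} = \left(\frac{724}{97}\right)^{2} = \frac{524176}{9409}$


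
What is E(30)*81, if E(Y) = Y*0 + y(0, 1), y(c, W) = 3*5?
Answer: 1215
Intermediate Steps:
y(c, W) = 15
E(Y) = 15 (E(Y) = Y*0 + 15 = 0 + 15 = 15)
E(30)*81 = 15*81 = 1215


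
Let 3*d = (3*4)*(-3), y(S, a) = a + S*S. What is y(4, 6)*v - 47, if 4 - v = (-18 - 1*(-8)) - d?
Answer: -3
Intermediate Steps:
y(S, a) = a + S²
d = -12 (d = ((3*4)*(-3))/3 = (12*(-3))/3 = (⅓)*(-36) = -12)
v = 2 (v = 4 - ((-18 - 1*(-8)) - 1*(-12)) = 4 - ((-18 + 8) + 12) = 4 - (-10 + 12) = 4 - 1*2 = 4 - 2 = 2)
y(4, 6)*v - 47 = (6 + 4²)*2 - 47 = (6 + 16)*2 - 47 = 22*2 - 47 = 44 - 47 = -3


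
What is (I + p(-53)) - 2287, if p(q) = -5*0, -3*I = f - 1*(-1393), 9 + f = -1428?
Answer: -6817/3 ≈ -2272.3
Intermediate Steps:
f = -1437 (f = -9 - 1428 = -1437)
I = 44/3 (I = -(-1437 - 1*(-1393))/3 = -(-1437 + 1393)/3 = -1/3*(-44) = 44/3 ≈ 14.667)
p(q) = 0
(I + p(-53)) - 2287 = (44/3 + 0) - 2287 = 44/3 - 2287 = -6817/3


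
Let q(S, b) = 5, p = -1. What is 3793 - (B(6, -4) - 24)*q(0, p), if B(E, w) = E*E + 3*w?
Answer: 3793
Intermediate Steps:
B(E, w) = E² + 3*w
3793 - (B(6, -4) - 24)*q(0, p) = 3793 - ((6² + 3*(-4)) - 24)*5 = 3793 - ((36 - 12) - 24)*5 = 3793 - (24 - 24)*5 = 3793 - 0*5 = 3793 - 1*0 = 3793 + 0 = 3793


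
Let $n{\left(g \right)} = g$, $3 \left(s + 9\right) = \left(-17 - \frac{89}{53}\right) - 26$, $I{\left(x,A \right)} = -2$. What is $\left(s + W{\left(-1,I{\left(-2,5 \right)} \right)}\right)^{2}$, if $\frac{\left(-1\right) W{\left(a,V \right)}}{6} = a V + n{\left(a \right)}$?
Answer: $\frac{22591009}{25281} \approx 893.6$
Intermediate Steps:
$s = - \frac{3799}{159}$ ($s = -9 + \frac{\left(-17 - \frac{89}{53}\right) - 26}{3} = -9 + \frac{- \frac{990}{53} - 26}{3} = -9 + \frac{1}{3} \left(- \frac{2368}{53}\right) = -9 - \frac{2368}{159} = - \frac{3799}{159} \approx -23.893$)
$W{\left(a,V \right)} = - 6 a - 6 V a$ ($W{\left(a,V \right)} = - 6 \left(a V + a\right) = - 6 \left(V a + a\right) = - 6 \left(a + V a\right) = - 6 a - 6 V a$)
$\left(s + W{\left(-1,I{\left(-2,5 \right)} \right)}\right)^{2} = \left(- \frac{3799}{159} + 6 \left(-1\right) \left(-1 - -2\right)\right)^{2} = \left(- \frac{3799}{159} + 6 \left(-1\right) \left(-1 + 2\right)\right)^{2} = \left(- \frac{3799}{159} + 6 \left(-1\right) 1\right)^{2} = \left(- \frac{3799}{159} - 6\right)^{2} = \left(- \frac{4753}{159}\right)^{2} = \frac{22591009}{25281}$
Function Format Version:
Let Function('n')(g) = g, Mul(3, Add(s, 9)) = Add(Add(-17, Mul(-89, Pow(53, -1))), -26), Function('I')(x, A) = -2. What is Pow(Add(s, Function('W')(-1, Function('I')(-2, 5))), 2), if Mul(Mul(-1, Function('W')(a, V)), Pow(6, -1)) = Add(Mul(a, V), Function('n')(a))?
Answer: Rational(22591009, 25281) ≈ 893.60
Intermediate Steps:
s = Rational(-3799, 159) (s = Add(-9, Mul(Rational(1, 3), Add(Add(-17, Mul(-89, Pow(53, -1))), -26))) = Add(-9, Mul(Rational(1, 3), Add(Add(-17, Mul(-89, Rational(1, 53))), -26))) = Add(-9, Mul(Rational(1, 3), Add(Add(-17, Rational(-89, 53)), -26))) = Add(-9, Mul(Rational(1, 3), Add(Rational(-990, 53), -26))) = Add(-9, Mul(Rational(1, 3), Rational(-2368, 53))) = Add(-9, Rational(-2368, 159)) = Rational(-3799, 159) ≈ -23.893)
Function('W')(a, V) = Add(Mul(-6, a), Mul(-6, V, a)) (Function('W')(a, V) = Mul(-6, Add(Mul(a, V), a)) = Mul(-6, Add(Mul(V, a), a)) = Mul(-6, Add(a, Mul(V, a))) = Add(Mul(-6, a), Mul(-6, V, a)))
Pow(Add(s, Function('W')(-1, Function('I')(-2, 5))), 2) = Pow(Add(Rational(-3799, 159), Mul(6, -1, Add(-1, Mul(-1, -2)))), 2) = Pow(Add(Rational(-3799, 159), Mul(6, -1, Add(-1, 2))), 2) = Pow(Add(Rational(-3799, 159), Mul(6, -1, 1)), 2) = Pow(Add(Rational(-3799, 159), -6), 2) = Pow(Rational(-4753, 159), 2) = Rational(22591009, 25281)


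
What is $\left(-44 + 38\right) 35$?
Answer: $-210$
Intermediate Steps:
$\left(-44 + 38\right) 35 = \left(-6\right) 35 = -210$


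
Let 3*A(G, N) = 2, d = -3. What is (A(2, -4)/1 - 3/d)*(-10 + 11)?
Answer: 5/3 ≈ 1.6667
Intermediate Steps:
A(G, N) = ⅔ (A(G, N) = (⅓)*2 = ⅔)
(A(2, -4)/1 - 3/d)*(-10 + 11) = ((⅔)/1 - 3/(-3))*(-10 + 11) = ((⅔)*1 - 3*(-⅓))*1 = (⅔ + 1)*1 = (5/3)*1 = 5/3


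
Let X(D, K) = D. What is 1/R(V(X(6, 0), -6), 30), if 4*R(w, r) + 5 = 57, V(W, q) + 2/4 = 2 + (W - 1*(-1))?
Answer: 1/13 ≈ 0.076923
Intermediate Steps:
V(W, q) = 5/2 + W (V(W, q) = -½ + (2 + (W - 1*(-1))) = -½ + (2 + (W + 1)) = -½ + (2 + (1 + W)) = -½ + (3 + W) = 5/2 + W)
R(w, r) = 13 (R(w, r) = -5/4 + (¼)*57 = -5/4 + 57/4 = 13)
1/R(V(X(6, 0), -6), 30) = 1/13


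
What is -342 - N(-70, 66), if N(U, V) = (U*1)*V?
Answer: 4278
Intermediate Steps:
N(U, V) = U*V
-342 - N(-70, 66) = -342 - (-70)*66 = -342 - 1*(-4620) = -342 + 4620 = 4278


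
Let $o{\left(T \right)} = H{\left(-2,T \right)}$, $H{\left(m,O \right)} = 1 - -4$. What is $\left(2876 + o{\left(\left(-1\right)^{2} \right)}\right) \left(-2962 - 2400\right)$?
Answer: $-15447922$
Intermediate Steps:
$H{\left(m,O \right)} = 5$ ($H{\left(m,O \right)} = 1 + 4 = 5$)
$o{\left(T \right)} = 5$
$\left(2876 + o{\left(\left(-1\right)^{2} \right)}\right) \left(-2962 - 2400\right) = \left(2876 + 5\right) \left(-2962 - 2400\right) = 2881 \left(-5362\right) = -15447922$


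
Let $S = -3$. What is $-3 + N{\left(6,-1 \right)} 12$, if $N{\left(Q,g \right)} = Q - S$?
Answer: $105$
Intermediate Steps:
$N{\left(Q,g \right)} = 3 + Q$ ($N{\left(Q,g \right)} = Q - -3 = Q + 3 = 3 + Q$)
$-3 + N{\left(6,-1 \right)} 12 = -3 + \left(3 + 6\right) 12 = -3 + 9 \cdot 12 = -3 + 108 = 105$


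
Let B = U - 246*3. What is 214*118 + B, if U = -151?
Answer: 24363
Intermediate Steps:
B = -889 (B = -151 - 246*3 = -151 - 1*738 = -151 - 738 = -889)
214*118 + B = 214*118 - 889 = 25252 - 889 = 24363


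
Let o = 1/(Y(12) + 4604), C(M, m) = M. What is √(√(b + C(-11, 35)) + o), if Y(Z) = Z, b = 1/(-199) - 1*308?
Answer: √(45699554 + 1060045936*I*√12632918)/459292 ≈ 2.9884 + 2.9884*I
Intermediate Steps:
b = -61293/199 (b = -1/199 - 308 = -61293/199 ≈ -308.00)
o = 1/4616 (o = 1/(12 + 4604) = 1/4616 ≈ 0.00021664)
√(√(b + C(-11, 35)) + o) = √(√(-61293/199 - 11) + 1/4616) = √(√(-63482/199) + 1/4616) = √(I*√12632918/199 + 1/4616) = √(1/4616 + I*√12632918/199)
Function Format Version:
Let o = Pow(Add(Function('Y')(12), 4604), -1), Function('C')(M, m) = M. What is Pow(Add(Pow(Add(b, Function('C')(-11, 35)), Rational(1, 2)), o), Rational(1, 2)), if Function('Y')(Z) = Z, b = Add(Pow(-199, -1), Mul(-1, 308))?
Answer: Mul(Rational(1, 459292), Pow(Add(45699554, Mul(1060045936, I, Pow(12632918, Rational(1, 2)))), Rational(1, 2))) ≈ Add(2.9884, Mul(2.9884, I))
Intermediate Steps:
b = Rational(-61293, 199) (b = Add(Rational(-1, 199), -308) = Rational(-61293, 199) ≈ -308.00)
o = Rational(1, 4616) (o = Pow(Add(12, 4604), -1) = Pow(4616, -1) = Rational(1, 4616) ≈ 0.00021664)
Pow(Add(Pow(Add(b, Function('C')(-11, 35)), Rational(1, 2)), o), Rational(1, 2)) = Pow(Add(Pow(Add(Rational(-61293, 199), -11), Rational(1, 2)), Rational(1, 4616)), Rational(1, 2)) = Pow(Add(Pow(Rational(-63482, 199), Rational(1, 2)), Rational(1, 4616)), Rational(1, 2)) = Pow(Add(Mul(Rational(1, 199), I, Pow(12632918, Rational(1, 2))), Rational(1, 4616)), Rational(1, 2)) = Pow(Add(Rational(1, 4616), Mul(Rational(1, 199), I, Pow(12632918, Rational(1, 2)))), Rational(1, 2))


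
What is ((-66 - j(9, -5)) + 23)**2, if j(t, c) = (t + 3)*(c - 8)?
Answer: 12769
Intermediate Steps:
j(t, c) = (-8 + c)*(3 + t) (j(t, c) = (3 + t)*(-8 + c) = (-8 + c)*(3 + t))
((-66 - j(9, -5)) + 23)**2 = ((-66 - (-24 - 8*9 + 3*(-5) - 5*9)) + 23)**2 = ((-66 - (-24 - 72 - 15 - 45)) + 23)**2 = ((-66 - 1*(-156)) + 23)**2 = ((-66 + 156) + 23)**2 = (90 + 23)**2 = 113**2 = 12769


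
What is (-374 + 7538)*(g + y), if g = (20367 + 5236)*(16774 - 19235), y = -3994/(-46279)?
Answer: -20890171847964132/46279 ≈ -4.5140e+11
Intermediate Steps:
y = 3994/46279 (y = -3994*(-1/46279) = 3994/46279 ≈ 0.086303)
g = -63008983 (g = 25603*(-2461) = -63008983)
(-374 + 7538)*(g + y) = (-374 + 7538)*(-63008983 + 3994/46279) = 7164*(-2915992720263/46279) = -20890171847964132/46279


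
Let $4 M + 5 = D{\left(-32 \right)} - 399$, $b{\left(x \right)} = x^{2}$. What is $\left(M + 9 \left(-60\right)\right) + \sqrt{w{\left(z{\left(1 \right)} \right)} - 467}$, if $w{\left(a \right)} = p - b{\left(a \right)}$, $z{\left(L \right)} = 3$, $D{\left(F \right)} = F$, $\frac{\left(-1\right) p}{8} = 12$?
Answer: $-649 + 2 i \sqrt{143} \approx -649.0 + 23.917 i$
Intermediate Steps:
$p = -96$ ($p = \left(-8\right) 12 = -96$)
$M = -109$ ($M = - \frac{5}{4} + \frac{-32 - 399}{4} = - \frac{5}{4} + \frac{1}{4} \left(-431\right) = - \frac{5}{4} - \frac{431}{4} = -109$)
$w{\left(a \right)} = -96 - a^{2}$
$\left(M + 9 \left(-60\right)\right) + \sqrt{w{\left(z{\left(1 \right)} \right)} - 467} = \left(-109 + 9 \left(-60\right)\right) + \sqrt{\left(-96 - 3^{2}\right) - 467} = \left(-109 - 540\right) + \sqrt{\left(-96 - 9\right) - 467} = -649 + \sqrt{\left(-96 - 9\right) - 467} = -649 + \sqrt{-105 - 467} = -649 + \sqrt{-572} = -649 + 2 i \sqrt{143}$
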